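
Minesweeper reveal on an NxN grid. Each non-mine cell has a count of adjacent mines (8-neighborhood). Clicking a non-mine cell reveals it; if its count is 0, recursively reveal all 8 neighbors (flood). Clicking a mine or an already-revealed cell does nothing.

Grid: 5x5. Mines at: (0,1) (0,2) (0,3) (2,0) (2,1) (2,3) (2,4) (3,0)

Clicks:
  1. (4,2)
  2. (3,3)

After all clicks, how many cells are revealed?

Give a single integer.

Click 1 (4,2) count=0: revealed 8 new [(3,1) (3,2) (3,3) (3,4) (4,1) (4,2) (4,3) (4,4)] -> total=8
Click 2 (3,3) count=2: revealed 0 new [(none)] -> total=8

Answer: 8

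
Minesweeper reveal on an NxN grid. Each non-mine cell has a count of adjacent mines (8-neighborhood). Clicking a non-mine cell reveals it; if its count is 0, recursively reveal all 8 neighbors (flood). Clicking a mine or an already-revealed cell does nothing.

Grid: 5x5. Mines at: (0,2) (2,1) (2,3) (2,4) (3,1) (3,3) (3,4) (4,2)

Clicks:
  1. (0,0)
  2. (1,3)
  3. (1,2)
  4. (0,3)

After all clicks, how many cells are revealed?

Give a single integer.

Click 1 (0,0) count=0: revealed 4 new [(0,0) (0,1) (1,0) (1,1)] -> total=4
Click 2 (1,3) count=3: revealed 1 new [(1,3)] -> total=5
Click 3 (1,2) count=3: revealed 1 new [(1,2)] -> total=6
Click 4 (0,3) count=1: revealed 1 new [(0,3)] -> total=7

Answer: 7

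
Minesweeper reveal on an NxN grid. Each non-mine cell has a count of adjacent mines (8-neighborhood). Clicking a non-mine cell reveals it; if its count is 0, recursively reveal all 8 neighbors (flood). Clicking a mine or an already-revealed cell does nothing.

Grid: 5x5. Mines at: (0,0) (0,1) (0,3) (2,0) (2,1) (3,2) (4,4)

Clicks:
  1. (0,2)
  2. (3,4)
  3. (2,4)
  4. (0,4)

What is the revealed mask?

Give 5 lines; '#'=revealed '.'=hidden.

Answer: ..#.#
...##
...##
...##
.....

Derivation:
Click 1 (0,2) count=2: revealed 1 new [(0,2)] -> total=1
Click 2 (3,4) count=1: revealed 1 new [(3,4)] -> total=2
Click 3 (2,4) count=0: revealed 5 new [(1,3) (1,4) (2,3) (2,4) (3,3)] -> total=7
Click 4 (0,4) count=1: revealed 1 new [(0,4)] -> total=8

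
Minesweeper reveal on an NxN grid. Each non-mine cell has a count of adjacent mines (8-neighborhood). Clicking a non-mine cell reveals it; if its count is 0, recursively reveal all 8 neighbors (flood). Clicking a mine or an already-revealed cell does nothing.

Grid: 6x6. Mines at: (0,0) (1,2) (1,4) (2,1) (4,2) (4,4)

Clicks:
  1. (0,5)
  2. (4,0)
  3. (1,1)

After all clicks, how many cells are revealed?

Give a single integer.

Answer: 8

Derivation:
Click 1 (0,5) count=1: revealed 1 new [(0,5)] -> total=1
Click 2 (4,0) count=0: revealed 6 new [(3,0) (3,1) (4,0) (4,1) (5,0) (5,1)] -> total=7
Click 3 (1,1) count=3: revealed 1 new [(1,1)] -> total=8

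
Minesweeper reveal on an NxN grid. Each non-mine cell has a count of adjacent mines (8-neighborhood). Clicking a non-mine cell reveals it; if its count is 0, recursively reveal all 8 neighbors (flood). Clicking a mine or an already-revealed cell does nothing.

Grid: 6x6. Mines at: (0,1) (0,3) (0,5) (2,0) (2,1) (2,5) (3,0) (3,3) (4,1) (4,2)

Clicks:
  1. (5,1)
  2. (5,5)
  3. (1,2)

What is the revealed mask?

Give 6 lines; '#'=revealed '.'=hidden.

Click 1 (5,1) count=2: revealed 1 new [(5,1)] -> total=1
Click 2 (5,5) count=0: revealed 8 new [(3,4) (3,5) (4,3) (4,4) (4,5) (5,3) (5,4) (5,5)] -> total=9
Click 3 (1,2) count=3: revealed 1 new [(1,2)] -> total=10

Answer: ......
..#...
......
....##
...###
.#.###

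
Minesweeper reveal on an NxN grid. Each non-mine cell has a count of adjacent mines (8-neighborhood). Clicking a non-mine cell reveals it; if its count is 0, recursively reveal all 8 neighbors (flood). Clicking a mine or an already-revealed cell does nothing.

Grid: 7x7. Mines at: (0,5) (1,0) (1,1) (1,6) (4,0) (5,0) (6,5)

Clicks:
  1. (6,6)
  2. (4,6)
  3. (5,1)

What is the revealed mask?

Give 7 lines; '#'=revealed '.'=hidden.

Answer: ..###..
..####.
.######
.######
.######
.######
.####.#

Derivation:
Click 1 (6,6) count=1: revealed 1 new [(6,6)] -> total=1
Click 2 (4,6) count=0: revealed 35 new [(0,2) (0,3) (0,4) (1,2) (1,3) (1,4) (1,5) (2,1) (2,2) (2,3) (2,4) (2,5) (2,6) (3,1) (3,2) (3,3) (3,4) (3,5) (3,6) (4,1) (4,2) (4,3) (4,4) (4,5) (4,6) (5,1) (5,2) (5,3) (5,4) (5,5) (5,6) (6,1) (6,2) (6,3) (6,4)] -> total=36
Click 3 (5,1) count=2: revealed 0 new [(none)] -> total=36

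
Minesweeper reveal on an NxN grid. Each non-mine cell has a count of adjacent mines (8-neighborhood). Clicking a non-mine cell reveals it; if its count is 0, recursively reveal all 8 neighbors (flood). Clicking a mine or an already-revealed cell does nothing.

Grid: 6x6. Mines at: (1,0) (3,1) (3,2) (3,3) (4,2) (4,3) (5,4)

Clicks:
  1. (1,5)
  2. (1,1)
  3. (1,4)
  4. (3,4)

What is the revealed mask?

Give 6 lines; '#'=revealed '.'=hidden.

Answer: .#####
.#####
.#####
....##
....##
......

Derivation:
Click 1 (1,5) count=0: revealed 19 new [(0,1) (0,2) (0,3) (0,4) (0,5) (1,1) (1,2) (1,3) (1,4) (1,5) (2,1) (2,2) (2,3) (2,4) (2,5) (3,4) (3,5) (4,4) (4,5)] -> total=19
Click 2 (1,1) count=1: revealed 0 new [(none)] -> total=19
Click 3 (1,4) count=0: revealed 0 new [(none)] -> total=19
Click 4 (3,4) count=2: revealed 0 new [(none)] -> total=19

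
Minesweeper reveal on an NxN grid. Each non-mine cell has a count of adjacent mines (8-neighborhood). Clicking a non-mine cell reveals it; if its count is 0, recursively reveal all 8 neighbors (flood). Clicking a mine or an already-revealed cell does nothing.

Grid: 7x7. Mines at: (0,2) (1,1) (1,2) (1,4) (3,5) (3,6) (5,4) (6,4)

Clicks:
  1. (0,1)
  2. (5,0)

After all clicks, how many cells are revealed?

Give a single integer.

Answer: 24

Derivation:
Click 1 (0,1) count=3: revealed 1 new [(0,1)] -> total=1
Click 2 (5,0) count=0: revealed 23 new [(2,0) (2,1) (2,2) (2,3) (2,4) (3,0) (3,1) (3,2) (3,3) (3,4) (4,0) (4,1) (4,2) (4,3) (4,4) (5,0) (5,1) (5,2) (5,3) (6,0) (6,1) (6,2) (6,3)] -> total=24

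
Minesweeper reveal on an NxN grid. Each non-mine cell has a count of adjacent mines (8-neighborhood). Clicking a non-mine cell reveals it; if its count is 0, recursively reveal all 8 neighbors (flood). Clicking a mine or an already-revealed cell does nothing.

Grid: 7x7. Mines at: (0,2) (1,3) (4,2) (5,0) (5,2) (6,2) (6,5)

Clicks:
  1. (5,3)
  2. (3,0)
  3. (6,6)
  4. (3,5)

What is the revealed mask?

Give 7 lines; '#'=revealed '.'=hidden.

Answer: ##..###
###.###
#######
#######
##.####
...####
......#

Derivation:
Click 1 (5,3) count=3: revealed 1 new [(5,3)] -> total=1
Click 2 (3,0) count=0: revealed 13 new [(0,0) (0,1) (1,0) (1,1) (1,2) (2,0) (2,1) (2,2) (3,0) (3,1) (3,2) (4,0) (4,1)] -> total=14
Click 3 (6,6) count=1: revealed 1 new [(6,6)] -> total=15
Click 4 (3,5) count=0: revealed 21 new [(0,4) (0,5) (0,6) (1,4) (1,5) (1,6) (2,3) (2,4) (2,5) (2,6) (3,3) (3,4) (3,5) (3,6) (4,3) (4,4) (4,5) (4,6) (5,4) (5,5) (5,6)] -> total=36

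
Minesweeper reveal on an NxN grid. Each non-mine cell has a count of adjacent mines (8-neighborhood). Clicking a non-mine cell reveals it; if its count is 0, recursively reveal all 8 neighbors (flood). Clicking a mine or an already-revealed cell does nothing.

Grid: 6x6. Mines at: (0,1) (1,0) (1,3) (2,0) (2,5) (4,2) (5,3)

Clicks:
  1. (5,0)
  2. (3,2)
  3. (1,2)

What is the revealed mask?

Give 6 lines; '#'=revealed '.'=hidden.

Answer: ......
..#...
......
###...
##....
##....

Derivation:
Click 1 (5,0) count=0: revealed 6 new [(3,0) (3,1) (4,0) (4,1) (5,0) (5,1)] -> total=6
Click 2 (3,2) count=1: revealed 1 new [(3,2)] -> total=7
Click 3 (1,2) count=2: revealed 1 new [(1,2)] -> total=8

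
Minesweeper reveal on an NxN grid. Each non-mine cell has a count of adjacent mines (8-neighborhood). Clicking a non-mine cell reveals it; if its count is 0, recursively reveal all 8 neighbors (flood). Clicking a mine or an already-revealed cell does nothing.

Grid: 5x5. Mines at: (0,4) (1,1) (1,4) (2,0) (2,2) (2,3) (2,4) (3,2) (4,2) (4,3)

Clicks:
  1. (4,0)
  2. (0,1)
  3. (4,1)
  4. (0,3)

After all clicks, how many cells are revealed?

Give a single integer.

Answer: 6

Derivation:
Click 1 (4,0) count=0: revealed 4 new [(3,0) (3,1) (4,0) (4,1)] -> total=4
Click 2 (0,1) count=1: revealed 1 new [(0,1)] -> total=5
Click 3 (4,1) count=2: revealed 0 new [(none)] -> total=5
Click 4 (0,3) count=2: revealed 1 new [(0,3)] -> total=6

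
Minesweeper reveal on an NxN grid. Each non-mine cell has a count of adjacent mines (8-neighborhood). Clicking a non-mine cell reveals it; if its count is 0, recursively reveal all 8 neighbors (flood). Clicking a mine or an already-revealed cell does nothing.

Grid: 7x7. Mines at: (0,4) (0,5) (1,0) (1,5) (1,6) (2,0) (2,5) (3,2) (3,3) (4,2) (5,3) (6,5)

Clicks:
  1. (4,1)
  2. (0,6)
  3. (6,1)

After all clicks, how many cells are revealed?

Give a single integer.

Answer: 11

Derivation:
Click 1 (4,1) count=2: revealed 1 new [(4,1)] -> total=1
Click 2 (0,6) count=3: revealed 1 new [(0,6)] -> total=2
Click 3 (6,1) count=0: revealed 9 new [(3,0) (3,1) (4,0) (5,0) (5,1) (5,2) (6,0) (6,1) (6,2)] -> total=11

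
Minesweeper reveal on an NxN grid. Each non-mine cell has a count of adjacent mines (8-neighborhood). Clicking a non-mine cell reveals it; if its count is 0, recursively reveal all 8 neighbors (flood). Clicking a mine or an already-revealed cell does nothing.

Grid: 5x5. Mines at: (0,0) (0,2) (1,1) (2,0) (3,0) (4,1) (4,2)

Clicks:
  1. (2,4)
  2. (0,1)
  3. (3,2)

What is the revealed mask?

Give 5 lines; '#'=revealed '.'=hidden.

Answer: .#.##
..###
..###
..###
...##

Derivation:
Click 1 (2,4) count=0: revealed 13 new [(0,3) (0,4) (1,2) (1,3) (1,4) (2,2) (2,3) (2,4) (3,2) (3,3) (3,4) (4,3) (4,4)] -> total=13
Click 2 (0,1) count=3: revealed 1 new [(0,1)] -> total=14
Click 3 (3,2) count=2: revealed 0 new [(none)] -> total=14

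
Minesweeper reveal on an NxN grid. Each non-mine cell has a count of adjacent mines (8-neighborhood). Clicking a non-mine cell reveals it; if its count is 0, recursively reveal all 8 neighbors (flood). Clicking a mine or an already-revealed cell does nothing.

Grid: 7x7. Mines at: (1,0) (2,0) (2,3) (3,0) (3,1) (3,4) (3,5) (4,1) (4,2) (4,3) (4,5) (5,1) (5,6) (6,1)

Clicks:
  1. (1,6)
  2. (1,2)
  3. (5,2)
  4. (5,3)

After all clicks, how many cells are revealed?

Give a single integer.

Answer: 17

Derivation:
Click 1 (1,6) count=0: revealed 15 new [(0,1) (0,2) (0,3) (0,4) (0,5) (0,6) (1,1) (1,2) (1,3) (1,4) (1,5) (1,6) (2,4) (2,5) (2,6)] -> total=15
Click 2 (1,2) count=1: revealed 0 new [(none)] -> total=15
Click 3 (5,2) count=5: revealed 1 new [(5,2)] -> total=16
Click 4 (5,3) count=2: revealed 1 new [(5,3)] -> total=17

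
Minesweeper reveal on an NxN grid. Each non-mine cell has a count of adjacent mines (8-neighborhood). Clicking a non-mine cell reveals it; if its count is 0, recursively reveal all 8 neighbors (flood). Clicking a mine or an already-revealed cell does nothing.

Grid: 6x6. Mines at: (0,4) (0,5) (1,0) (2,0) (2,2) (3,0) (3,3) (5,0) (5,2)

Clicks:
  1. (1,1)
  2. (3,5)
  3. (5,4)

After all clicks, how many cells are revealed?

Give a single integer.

Click 1 (1,1) count=3: revealed 1 new [(1,1)] -> total=1
Click 2 (3,5) count=0: revealed 12 new [(1,4) (1,5) (2,4) (2,5) (3,4) (3,5) (4,3) (4,4) (4,5) (5,3) (5,4) (5,5)] -> total=13
Click 3 (5,4) count=0: revealed 0 new [(none)] -> total=13

Answer: 13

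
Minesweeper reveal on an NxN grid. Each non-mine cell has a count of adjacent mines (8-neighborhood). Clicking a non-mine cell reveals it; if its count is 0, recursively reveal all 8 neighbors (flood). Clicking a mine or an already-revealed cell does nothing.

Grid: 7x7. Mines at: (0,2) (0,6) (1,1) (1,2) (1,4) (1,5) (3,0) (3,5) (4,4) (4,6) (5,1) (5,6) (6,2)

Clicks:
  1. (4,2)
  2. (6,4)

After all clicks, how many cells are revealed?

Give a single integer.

Answer: 7

Derivation:
Click 1 (4,2) count=1: revealed 1 new [(4,2)] -> total=1
Click 2 (6,4) count=0: revealed 6 new [(5,3) (5,4) (5,5) (6,3) (6,4) (6,5)] -> total=7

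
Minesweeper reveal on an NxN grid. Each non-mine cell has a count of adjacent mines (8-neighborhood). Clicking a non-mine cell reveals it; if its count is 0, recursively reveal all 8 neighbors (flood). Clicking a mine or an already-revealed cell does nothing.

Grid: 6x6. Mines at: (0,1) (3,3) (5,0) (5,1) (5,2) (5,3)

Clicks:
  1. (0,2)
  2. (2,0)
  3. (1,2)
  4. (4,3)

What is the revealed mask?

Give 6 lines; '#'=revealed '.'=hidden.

Answer: ..#...
###...
###...
###...
####..
......

Derivation:
Click 1 (0,2) count=1: revealed 1 new [(0,2)] -> total=1
Click 2 (2,0) count=0: revealed 12 new [(1,0) (1,1) (1,2) (2,0) (2,1) (2,2) (3,0) (3,1) (3,2) (4,0) (4,1) (4,2)] -> total=13
Click 3 (1,2) count=1: revealed 0 new [(none)] -> total=13
Click 4 (4,3) count=3: revealed 1 new [(4,3)] -> total=14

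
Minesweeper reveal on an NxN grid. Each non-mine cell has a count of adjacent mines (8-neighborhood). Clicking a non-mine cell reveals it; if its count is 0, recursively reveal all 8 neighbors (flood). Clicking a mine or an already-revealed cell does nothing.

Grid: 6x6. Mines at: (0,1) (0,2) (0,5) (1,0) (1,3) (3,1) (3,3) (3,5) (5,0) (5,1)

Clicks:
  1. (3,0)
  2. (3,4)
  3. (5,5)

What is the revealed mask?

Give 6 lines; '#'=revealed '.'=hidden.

Answer: ......
......
......
#...#.
..####
..####

Derivation:
Click 1 (3,0) count=1: revealed 1 new [(3,0)] -> total=1
Click 2 (3,4) count=2: revealed 1 new [(3,4)] -> total=2
Click 3 (5,5) count=0: revealed 8 new [(4,2) (4,3) (4,4) (4,5) (5,2) (5,3) (5,4) (5,5)] -> total=10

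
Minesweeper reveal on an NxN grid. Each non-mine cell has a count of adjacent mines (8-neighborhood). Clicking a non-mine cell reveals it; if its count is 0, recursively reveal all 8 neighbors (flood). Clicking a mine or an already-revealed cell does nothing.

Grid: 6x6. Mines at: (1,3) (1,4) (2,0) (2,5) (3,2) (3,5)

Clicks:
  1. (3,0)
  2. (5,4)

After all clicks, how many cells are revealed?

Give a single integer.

Answer: 14

Derivation:
Click 1 (3,0) count=1: revealed 1 new [(3,0)] -> total=1
Click 2 (5,4) count=0: revealed 13 new [(3,1) (4,0) (4,1) (4,2) (4,3) (4,4) (4,5) (5,0) (5,1) (5,2) (5,3) (5,4) (5,5)] -> total=14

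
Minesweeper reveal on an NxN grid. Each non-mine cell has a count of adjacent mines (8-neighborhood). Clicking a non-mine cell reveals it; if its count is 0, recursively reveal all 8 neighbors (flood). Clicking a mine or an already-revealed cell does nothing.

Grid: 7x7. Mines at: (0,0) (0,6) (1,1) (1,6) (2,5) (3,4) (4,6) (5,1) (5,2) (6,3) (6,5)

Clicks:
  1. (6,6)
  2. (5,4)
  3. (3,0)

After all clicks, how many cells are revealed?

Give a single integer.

Click 1 (6,6) count=1: revealed 1 new [(6,6)] -> total=1
Click 2 (5,4) count=2: revealed 1 new [(5,4)] -> total=2
Click 3 (3,0) count=0: revealed 12 new [(2,0) (2,1) (2,2) (2,3) (3,0) (3,1) (3,2) (3,3) (4,0) (4,1) (4,2) (4,3)] -> total=14

Answer: 14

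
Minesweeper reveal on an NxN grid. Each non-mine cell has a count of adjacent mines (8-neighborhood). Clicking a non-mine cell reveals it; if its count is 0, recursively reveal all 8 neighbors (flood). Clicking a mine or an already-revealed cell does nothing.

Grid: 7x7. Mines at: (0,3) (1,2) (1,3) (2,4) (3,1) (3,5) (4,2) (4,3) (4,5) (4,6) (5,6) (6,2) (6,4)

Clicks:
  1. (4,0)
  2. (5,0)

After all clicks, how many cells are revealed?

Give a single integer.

Click 1 (4,0) count=1: revealed 1 new [(4,0)] -> total=1
Click 2 (5,0) count=0: revealed 5 new [(4,1) (5,0) (5,1) (6,0) (6,1)] -> total=6

Answer: 6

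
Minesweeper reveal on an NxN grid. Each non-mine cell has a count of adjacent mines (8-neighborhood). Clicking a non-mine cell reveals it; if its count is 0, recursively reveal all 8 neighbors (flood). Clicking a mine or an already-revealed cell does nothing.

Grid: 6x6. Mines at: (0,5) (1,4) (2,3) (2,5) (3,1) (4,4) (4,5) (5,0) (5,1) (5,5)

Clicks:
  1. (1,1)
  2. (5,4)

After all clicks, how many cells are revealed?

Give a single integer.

Click 1 (1,1) count=0: revealed 11 new [(0,0) (0,1) (0,2) (0,3) (1,0) (1,1) (1,2) (1,3) (2,0) (2,1) (2,2)] -> total=11
Click 2 (5,4) count=3: revealed 1 new [(5,4)] -> total=12

Answer: 12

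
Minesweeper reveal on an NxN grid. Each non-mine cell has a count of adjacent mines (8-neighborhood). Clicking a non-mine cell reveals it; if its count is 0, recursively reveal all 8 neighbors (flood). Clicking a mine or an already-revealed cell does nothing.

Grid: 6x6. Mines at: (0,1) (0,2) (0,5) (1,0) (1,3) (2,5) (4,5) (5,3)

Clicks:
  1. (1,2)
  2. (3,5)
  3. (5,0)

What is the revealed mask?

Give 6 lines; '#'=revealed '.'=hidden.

Answer: ......
..#...
#####.
######
#####.
###...

Derivation:
Click 1 (1,2) count=3: revealed 1 new [(1,2)] -> total=1
Click 2 (3,5) count=2: revealed 1 new [(3,5)] -> total=2
Click 3 (5,0) count=0: revealed 18 new [(2,0) (2,1) (2,2) (2,3) (2,4) (3,0) (3,1) (3,2) (3,3) (3,4) (4,0) (4,1) (4,2) (4,3) (4,4) (5,0) (5,1) (5,2)] -> total=20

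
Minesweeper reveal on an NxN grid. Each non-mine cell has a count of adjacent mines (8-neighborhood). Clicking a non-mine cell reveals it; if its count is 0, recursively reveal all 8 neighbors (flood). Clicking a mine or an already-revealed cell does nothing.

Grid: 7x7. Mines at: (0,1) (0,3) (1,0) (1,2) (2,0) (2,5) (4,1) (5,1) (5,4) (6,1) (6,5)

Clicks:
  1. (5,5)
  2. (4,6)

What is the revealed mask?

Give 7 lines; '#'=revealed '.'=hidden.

Answer: .......
.......
.......
.....##
.....##
.....##
.......

Derivation:
Click 1 (5,5) count=2: revealed 1 new [(5,5)] -> total=1
Click 2 (4,6) count=0: revealed 5 new [(3,5) (3,6) (4,5) (4,6) (5,6)] -> total=6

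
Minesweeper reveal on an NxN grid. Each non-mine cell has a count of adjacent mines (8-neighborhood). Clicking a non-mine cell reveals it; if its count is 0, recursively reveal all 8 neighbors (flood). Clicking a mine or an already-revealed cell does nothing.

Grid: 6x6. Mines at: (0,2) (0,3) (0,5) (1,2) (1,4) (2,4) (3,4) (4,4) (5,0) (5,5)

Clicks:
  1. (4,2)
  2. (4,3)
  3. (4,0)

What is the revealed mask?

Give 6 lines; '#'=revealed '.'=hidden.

Click 1 (4,2) count=0: revealed 19 new [(0,0) (0,1) (1,0) (1,1) (2,0) (2,1) (2,2) (2,3) (3,0) (3,1) (3,2) (3,3) (4,0) (4,1) (4,2) (4,3) (5,1) (5,2) (5,3)] -> total=19
Click 2 (4,3) count=2: revealed 0 new [(none)] -> total=19
Click 3 (4,0) count=1: revealed 0 new [(none)] -> total=19

Answer: ##....
##....
####..
####..
####..
.###..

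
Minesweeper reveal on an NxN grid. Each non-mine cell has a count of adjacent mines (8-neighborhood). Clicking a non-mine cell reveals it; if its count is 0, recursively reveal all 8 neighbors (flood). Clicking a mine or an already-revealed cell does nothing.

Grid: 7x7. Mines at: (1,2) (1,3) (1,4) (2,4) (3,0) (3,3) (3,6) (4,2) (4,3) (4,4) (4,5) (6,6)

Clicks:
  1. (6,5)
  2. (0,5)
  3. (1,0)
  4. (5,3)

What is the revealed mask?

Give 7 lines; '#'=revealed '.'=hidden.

Click 1 (6,5) count=1: revealed 1 new [(6,5)] -> total=1
Click 2 (0,5) count=1: revealed 1 new [(0,5)] -> total=2
Click 3 (1,0) count=0: revealed 6 new [(0,0) (0,1) (1,0) (1,1) (2,0) (2,1)] -> total=8
Click 4 (5,3) count=3: revealed 1 new [(5,3)] -> total=9

Answer: ##...#.
##.....
##.....
.......
.......
...#...
.....#.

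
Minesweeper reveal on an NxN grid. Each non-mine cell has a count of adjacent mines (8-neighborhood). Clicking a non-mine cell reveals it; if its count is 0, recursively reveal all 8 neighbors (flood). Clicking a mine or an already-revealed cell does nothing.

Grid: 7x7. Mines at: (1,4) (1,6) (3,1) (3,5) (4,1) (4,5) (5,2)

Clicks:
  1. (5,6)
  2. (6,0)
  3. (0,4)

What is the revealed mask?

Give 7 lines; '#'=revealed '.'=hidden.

Answer: ....#..
.......
.......
.......
.......
##....#
##.....

Derivation:
Click 1 (5,6) count=1: revealed 1 new [(5,6)] -> total=1
Click 2 (6,0) count=0: revealed 4 new [(5,0) (5,1) (6,0) (6,1)] -> total=5
Click 3 (0,4) count=1: revealed 1 new [(0,4)] -> total=6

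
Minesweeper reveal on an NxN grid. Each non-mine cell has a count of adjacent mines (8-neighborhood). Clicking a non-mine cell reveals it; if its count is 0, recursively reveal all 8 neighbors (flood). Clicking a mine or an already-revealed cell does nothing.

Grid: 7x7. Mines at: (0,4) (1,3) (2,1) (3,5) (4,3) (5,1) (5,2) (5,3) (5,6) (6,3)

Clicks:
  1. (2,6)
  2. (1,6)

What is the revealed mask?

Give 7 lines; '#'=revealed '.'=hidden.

Click 1 (2,6) count=1: revealed 1 new [(2,6)] -> total=1
Click 2 (1,6) count=0: revealed 5 new [(0,5) (0,6) (1,5) (1,6) (2,5)] -> total=6

Answer: .....##
.....##
.....##
.......
.......
.......
.......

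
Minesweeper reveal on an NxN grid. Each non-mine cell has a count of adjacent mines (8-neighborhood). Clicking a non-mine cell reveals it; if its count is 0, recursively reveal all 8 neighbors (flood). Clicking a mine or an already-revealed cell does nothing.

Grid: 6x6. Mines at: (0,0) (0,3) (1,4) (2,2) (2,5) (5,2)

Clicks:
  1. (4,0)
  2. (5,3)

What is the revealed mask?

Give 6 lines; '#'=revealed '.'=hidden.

Click 1 (4,0) count=0: revealed 10 new [(1,0) (1,1) (2,0) (2,1) (3,0) (3,1) (4,0) (4,1) (5,0) (5,1)] -> total=10
Click 2 (5,3) count=1: revealed 1 new [(5,3)] -> total=11

Answer: ......
##....
##....
##....
##....
##.#..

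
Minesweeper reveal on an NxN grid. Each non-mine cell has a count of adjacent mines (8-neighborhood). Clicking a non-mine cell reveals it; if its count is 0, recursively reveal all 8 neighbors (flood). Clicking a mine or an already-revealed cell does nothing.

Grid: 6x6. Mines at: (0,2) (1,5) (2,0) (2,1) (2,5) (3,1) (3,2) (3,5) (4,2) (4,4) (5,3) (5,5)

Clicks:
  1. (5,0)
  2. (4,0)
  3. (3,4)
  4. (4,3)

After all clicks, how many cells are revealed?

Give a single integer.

Answer: 6

Derivation:
Click 1 (5,0) count=0: revealed 4 new [(4,0) (4,1) (5,0) (5,1)] -> total=4
Click 2 (4,0) count=1: revealed 0 new [(none)] -> total=4
Click 3 (3,4) count=3: revealed 1 new [(3,4)] -> total=5
Click 4 (4,3) count=4: revealed 1 new [(4,3)] -> total=6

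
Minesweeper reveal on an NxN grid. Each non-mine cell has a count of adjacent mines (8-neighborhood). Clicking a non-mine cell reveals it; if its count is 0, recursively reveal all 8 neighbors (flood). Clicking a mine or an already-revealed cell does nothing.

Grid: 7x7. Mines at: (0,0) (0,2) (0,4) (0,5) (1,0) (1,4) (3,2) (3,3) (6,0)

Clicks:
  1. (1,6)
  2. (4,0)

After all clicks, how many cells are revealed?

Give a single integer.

Click 1 (1,6) count=1: revealed 1 new [(1,6)] -> total=1
Click 2 (4,0) count=0: revealed 8 new [(2,0) (2,1) (3,0) (3,1) (4,0) (4,1) (5,0) (5,1)] -> total=9

Answer: 9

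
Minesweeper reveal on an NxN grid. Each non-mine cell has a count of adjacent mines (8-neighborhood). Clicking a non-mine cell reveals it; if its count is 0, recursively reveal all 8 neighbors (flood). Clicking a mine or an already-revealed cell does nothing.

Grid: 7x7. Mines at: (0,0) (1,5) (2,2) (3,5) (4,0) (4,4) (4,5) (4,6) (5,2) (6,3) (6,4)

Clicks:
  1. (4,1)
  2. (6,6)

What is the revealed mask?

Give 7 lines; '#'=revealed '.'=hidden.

Click 1 (4,1) count=2: revealed 1 new [(4,1)] -> total=1
Click 2 (6,6) count=0: revealed 4 new [(5,5) (5,6) (6,5) (6,6)] -> total=5

Answer: .......
.......
.......
.......
.#.....
.....##
.....##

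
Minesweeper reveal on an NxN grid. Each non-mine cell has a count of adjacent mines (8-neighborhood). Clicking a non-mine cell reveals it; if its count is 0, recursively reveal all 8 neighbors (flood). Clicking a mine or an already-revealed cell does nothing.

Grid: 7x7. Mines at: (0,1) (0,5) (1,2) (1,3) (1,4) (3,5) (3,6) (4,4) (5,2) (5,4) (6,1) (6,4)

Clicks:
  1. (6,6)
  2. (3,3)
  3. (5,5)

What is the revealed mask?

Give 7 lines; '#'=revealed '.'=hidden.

Click 1 (6,6) count=0: revealed 6 new [(4,5) (4,6) (5,5) (5,6) (6,5) (6,6)] -> total=6
Click 2 (3,3) count=1: revealed 1 new [(3,3)] -> total=7
Click 3 (5,5) count=3: revealed 0 new [(none)] -> total=7

Answer: .......
.......
.......
...#...
.....##
.....##
.....##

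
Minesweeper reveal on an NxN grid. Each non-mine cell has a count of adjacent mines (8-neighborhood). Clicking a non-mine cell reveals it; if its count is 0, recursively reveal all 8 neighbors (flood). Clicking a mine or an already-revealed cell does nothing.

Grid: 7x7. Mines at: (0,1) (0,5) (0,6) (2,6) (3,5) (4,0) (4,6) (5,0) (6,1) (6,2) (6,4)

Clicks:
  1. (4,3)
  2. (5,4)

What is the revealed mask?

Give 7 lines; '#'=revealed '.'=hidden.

Click 1 (4,3) count=0: revealed 26 new [(0,2) (0,3) (0,4) (1,0) (1,1) (1,2) (1,3) (1,4) (2,0) (2,1) (2,2) (2,3) (2,4) (3,0) (3,1) (3,2) (3,3) (3,4) (4,1) (4,2) (4,3) (4,4) (5,1) (5,2) (5,3) (5,4)] -> total=26
Click 2 (5,4) count=1: revealed 0 new [(none)] -> total=26

Answer: ..###..
#####..
#####..
#####..
.####..
.####..
.......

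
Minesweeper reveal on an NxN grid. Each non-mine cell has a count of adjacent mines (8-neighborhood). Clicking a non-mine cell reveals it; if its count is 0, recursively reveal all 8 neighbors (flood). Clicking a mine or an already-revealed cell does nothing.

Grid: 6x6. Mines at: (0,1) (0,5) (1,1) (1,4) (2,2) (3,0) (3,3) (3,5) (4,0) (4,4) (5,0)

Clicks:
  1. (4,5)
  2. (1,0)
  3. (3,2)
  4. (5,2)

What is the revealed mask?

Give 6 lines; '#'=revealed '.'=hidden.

Click 1 (4,5) count=2: revealed 1 new [(4,5)] -> total=1
Click 2 (1,0) count=2: revealed 1 new [(1,0)] -> total=2
Click 3 (3,2) count=2: revealed 1 new [(3,2)] -> total=3
Click 4 (5,2) count=0: revealed 6 new [(4,1) (4,2) (4,3) (5,1) (5,2) (5,3)] -> total=9

Answer: ......
#.....
......
..#...
.###.#
.###..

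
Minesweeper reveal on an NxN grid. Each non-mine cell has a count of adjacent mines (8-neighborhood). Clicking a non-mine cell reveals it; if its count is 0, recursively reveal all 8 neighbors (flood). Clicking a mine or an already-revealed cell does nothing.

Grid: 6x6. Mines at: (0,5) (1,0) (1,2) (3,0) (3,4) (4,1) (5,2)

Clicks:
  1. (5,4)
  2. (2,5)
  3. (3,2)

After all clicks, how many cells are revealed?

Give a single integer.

Answer: 8

Derivation:
Click 1 (5,4) count=0: revealed 6 new [(4,3) (4,4) (4,5) (5,3) (5,4) (5,5)] -> total=6
Click 2 (2,5) count=1: revealed 1 new [(2,5)] -> total=7
Click 3 (3,2) count=1: revealed 1 new [(3,2)] -> total=8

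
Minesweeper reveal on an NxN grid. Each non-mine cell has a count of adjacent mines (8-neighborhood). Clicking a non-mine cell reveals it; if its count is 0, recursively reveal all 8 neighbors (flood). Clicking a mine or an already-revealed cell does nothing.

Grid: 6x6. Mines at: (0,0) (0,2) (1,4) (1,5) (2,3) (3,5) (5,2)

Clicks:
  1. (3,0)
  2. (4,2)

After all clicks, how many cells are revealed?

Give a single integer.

Answer: 14

Derivation:
Click 1 (3,0) count=0: revealed 14 new [(1,0) (1,1) (1,2) (2,0) (2,1) (2,2) (3,0) (3,1) (3,2) (4,0) (4,1) (4,2) (5,0) (5,1)] -> total=14
Click 2 (4,2) count=1: revealed 0 new [(none)] -> total=14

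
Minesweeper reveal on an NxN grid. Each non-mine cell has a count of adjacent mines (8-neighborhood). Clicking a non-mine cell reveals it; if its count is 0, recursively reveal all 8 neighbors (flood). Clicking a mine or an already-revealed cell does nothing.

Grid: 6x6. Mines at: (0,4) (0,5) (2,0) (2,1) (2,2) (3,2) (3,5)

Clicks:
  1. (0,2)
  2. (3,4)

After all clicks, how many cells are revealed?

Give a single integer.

Answer: 9

Derivation:
Click 1 (0,2) count=0: revealed 8 new [(0,0) (0,1) (0,2) (0,3) (1,0) (1,1) (1,2) (1,3)] -> total=8
Click 2 (3,4) count=1: revealed 1 new [(3,4)] -> total=9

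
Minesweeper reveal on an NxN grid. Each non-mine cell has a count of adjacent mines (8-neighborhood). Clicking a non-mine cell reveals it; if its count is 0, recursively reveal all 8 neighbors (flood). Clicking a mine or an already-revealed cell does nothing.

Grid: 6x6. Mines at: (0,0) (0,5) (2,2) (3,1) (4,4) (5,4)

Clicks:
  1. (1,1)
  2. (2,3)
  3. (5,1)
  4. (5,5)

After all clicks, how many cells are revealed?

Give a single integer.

Click 1 (1,1) count=2: revealed 1 new [(1,1)] -> total=1
Click 2 (2,3) count=1: revealed 1 new [(2,3)] -> total=2
Click 3 (5,1) count=0: revealed 8 new [(4,0) (4,1) (4,2) (4,3) (5,0) (5,1) (5,2) (5,3)] -> total=10
Click 4 (5,5) count=2: revealed 1 new [(5,5)] -> total=11

Answer: 11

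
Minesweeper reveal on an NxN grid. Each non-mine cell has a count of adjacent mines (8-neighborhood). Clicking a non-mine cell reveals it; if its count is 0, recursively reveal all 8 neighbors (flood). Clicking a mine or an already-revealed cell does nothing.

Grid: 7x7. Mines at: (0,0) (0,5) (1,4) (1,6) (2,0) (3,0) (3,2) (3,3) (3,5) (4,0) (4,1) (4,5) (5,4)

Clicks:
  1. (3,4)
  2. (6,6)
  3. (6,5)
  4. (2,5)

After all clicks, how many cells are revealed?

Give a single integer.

Answer: 6

Derivation:
Click 1 (3,4) count=3: revealed 1 new [(3,4)] -> total=1
Click 2 (6,6) count=0: revealed 4 new [(5,5) (5,6) (6,5) (6,6)] -> total=5
Click 3 (6,5) count=1: revealed 0 new [(none)] -> total=5
Click 4 (2,5) count=3: revealed 1 new [(2,5)] -> total=6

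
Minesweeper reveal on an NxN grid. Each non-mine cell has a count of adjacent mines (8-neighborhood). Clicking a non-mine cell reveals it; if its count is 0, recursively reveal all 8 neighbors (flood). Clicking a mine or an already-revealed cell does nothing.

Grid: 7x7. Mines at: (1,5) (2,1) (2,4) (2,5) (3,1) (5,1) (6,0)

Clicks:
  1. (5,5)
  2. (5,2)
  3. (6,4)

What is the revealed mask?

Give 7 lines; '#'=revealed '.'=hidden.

Answer: .......
.......
.......
..#####
..#####
..#####
..#####

Derivation:
Click 1 (5,5) count=0: revealed 20 new [(3,2) (3,3) (3,4) (3,5) (3,6) (4,2) (4,3) (4,4) (4,5) (4,6) (5,2) (5,3) (5,4) (5,5) (5,6) (6,2) (6,3) (6,4) (6,5) (6,6)] -> total=20
Click 2 (5,2) count=1: revealed 0 new [(none)] -> total=20
Click 3 (6,4) count=0: revealed 0 new [(none)] -> total=20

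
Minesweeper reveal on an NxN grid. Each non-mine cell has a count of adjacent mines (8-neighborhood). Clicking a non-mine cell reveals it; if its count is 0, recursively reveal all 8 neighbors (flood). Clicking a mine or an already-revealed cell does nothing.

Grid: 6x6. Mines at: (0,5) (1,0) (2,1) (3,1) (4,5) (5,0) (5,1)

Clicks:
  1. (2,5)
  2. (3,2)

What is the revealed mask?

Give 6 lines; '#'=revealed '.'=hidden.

Answer: .####.
.#####
..####
..####
..###.
..###.

Derivation:
Click 1 (2,5) count=0: revealed 23 new [(0,1) (0,2) (0,3) (0,4) (1,1) (1,2) (1,3) (1,4) (1,5) (2,2) (2,3) (2,4) (2,5) (3,2) (3,3) (3,4) (3,5) (4,2) (4,3) (4,4) (5,2) (5,3) (5,4)] -> total=23
Click 2 (3,2) count=2: revealed 0 new [(none)] -> total=23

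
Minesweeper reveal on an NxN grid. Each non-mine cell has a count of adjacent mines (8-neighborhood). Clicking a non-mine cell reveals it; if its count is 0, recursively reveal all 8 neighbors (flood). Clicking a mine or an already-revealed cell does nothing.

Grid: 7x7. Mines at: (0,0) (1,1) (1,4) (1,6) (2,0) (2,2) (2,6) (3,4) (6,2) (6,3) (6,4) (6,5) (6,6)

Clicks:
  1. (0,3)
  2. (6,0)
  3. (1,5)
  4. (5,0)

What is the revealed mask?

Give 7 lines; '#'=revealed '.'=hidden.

Answer: ...#...
.....#.
.......
####...
####...
####...
##.....

Derivation:
Click 1 (0,3) count=1: revealed 1 new [(0,3)] -> total=1
Click 2 (6,0) count=0: revealed 14 new [(3,0) (3,1) (3,2) (3,3) (4,0) (4,1) (4,2) (4,3) (5,0) (5,1) (5,2) (5,3) (6,0) (6,1)] -> total=15
Click 3 (1,5) count=3: revealed 1 new [(1,5)] -> total=16
Click 4 (5,0) count=0: revealed 0 new [(none)] -> total=16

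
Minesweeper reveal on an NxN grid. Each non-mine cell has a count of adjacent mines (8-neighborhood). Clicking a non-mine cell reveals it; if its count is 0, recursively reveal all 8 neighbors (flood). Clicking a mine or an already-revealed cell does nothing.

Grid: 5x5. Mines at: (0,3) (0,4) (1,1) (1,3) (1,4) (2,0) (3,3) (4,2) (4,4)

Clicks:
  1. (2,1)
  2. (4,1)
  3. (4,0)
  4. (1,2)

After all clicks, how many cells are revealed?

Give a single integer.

Answer: 6

Derivation:
Click 1 (2,1) count=2: revealed 1 new [(2,1)] -> total=1
Click 2 (4,1) count=1: revealed 1 new [(4,1)] -> total=2
Click 3 (4,0) count=0: revealed 3 new [(3,0) (3,1) (4,0)] -> total=5
Click 4 (1,2) count=3: revealed 1 new [(1,2)] -> total=6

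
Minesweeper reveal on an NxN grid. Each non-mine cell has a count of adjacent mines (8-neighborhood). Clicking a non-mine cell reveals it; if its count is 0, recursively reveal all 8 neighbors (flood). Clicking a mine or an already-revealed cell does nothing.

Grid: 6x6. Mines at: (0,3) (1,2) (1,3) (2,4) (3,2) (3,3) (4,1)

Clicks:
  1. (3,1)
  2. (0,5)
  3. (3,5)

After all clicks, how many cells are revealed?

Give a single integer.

Click 1 (3,1) count=2: revealed 1 new [(3,1)] -> total=1
Click 2 (0,5) count=0: revealed 4 new [(0,4) (0,5) (1,4) (1,5)] -> total=5
Click 3 (3,5) count=1: revealed 1 new [(3,5)] -> total=6

Answer: 6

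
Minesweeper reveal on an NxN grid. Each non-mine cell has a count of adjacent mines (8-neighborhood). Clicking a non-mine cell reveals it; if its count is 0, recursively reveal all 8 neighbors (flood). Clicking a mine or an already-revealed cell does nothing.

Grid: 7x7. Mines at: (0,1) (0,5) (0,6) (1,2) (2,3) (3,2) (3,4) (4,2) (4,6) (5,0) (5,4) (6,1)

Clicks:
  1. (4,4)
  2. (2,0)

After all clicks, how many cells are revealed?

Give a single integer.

Answer: 9

Derivation:
Click 1 (4,4) count=2: revealed 1 new [(4,4)] -> total=1
Click 2 (2,0) count=0: revealed 8 new [(1,0) (1,1) (2,0) (2,1) (3,0) (3,1) (4,0) (4,1)] -> total=9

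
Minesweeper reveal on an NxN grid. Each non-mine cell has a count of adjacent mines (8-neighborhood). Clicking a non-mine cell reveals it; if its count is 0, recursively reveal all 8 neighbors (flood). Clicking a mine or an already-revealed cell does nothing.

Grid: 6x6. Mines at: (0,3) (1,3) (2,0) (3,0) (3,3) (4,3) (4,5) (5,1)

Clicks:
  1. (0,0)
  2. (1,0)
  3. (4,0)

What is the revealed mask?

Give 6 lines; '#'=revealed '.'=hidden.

Answer: ###...
###...
......
......
#.....
......

Derivation:
Click 1 (0,0) count=0: revealed 6 new [(0,0) (0,1) (0,2) (1,0) (1,1) (1,2)] -> total=6
Click 2 (1,0) count=1: revealed 0 new [(none)] -> total=6
Click 3 (4,0) count=2: revealed 1 new [(4,0)] -> total=7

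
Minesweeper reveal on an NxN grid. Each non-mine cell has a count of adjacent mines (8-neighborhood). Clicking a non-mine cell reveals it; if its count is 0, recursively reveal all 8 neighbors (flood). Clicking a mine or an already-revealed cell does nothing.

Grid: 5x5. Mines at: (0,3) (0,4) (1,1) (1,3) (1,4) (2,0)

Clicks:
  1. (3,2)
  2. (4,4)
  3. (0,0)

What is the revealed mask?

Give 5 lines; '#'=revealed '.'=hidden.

Answer: #....
.....
.####
#####
#####

Derivation:
Click 1 (3,2) count=0: revealed 14 new [(2,1) (2,2) (2,3) (2,4) (3,0) (3,1) (3,2) (3,3) (3,4) (4,0) (4,1) (4,2) (4,3) (4,4)] -> total=14
Click 2 (4,4) count=0: revealed 0 new [(none)] -> total=14
Click 3 (0,0) count=1: revealed 1 new [(0,0)] -> total=15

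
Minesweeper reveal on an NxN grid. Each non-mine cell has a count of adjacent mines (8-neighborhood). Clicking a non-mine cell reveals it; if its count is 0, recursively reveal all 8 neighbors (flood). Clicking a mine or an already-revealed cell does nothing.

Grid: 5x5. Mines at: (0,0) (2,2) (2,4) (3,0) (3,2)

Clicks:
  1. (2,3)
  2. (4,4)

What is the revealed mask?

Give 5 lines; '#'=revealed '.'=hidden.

Click 1 (2,3) count=3: revealed 1 new [(2,3)] -> total=1
Click 2 (4,4) count=0: revealed 4 new [(3,3) (3,4) (4,3) (4,4)] -> total=5

Answer: .....
.....
...#.
...##
...##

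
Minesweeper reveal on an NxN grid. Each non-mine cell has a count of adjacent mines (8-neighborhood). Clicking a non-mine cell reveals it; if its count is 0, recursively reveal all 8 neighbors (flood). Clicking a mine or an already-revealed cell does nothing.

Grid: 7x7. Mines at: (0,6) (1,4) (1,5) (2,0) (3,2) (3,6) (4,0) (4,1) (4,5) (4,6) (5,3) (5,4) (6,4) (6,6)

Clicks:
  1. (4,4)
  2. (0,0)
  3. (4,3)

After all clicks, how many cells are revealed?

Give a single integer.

Answer: 13

Derivation:
Click 1 (4,4) count=3: revealed 1 new [(4,4)] -> total=1
Click 2 (0,0) count=0: revealed 11 new [(0,0) (0,1) (0,2) (0,3) (1,0) (1,1) (1,2) (1,3) (2,1) (2,2) (2,3)] -> total=12
Click 3 (4,3) count=3: revealed 1 new [(4,3)] -> total=13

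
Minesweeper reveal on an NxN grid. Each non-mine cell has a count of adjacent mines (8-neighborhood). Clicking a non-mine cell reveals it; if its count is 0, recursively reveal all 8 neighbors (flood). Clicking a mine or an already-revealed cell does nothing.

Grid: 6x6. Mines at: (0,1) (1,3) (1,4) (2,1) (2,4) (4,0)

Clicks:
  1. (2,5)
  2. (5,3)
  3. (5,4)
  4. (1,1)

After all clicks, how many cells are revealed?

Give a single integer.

Click 1 (2,5) count=2: revealed 1 new [(2,5)] -> total=1
Click 2 (5,3) count=0: revealed 15 new [(3,1) (3,2) (3,3) (3,4) (3,5) (4,1) (4,2) (4,3) (4,4) (4,5) (5,1) (5,2) (5,3) (5,4) (5,5)] -> total=16
Click 3 (5,4) count=0: revealed 0 new [(none)] -> total=16
Click 4 (1,1) count=2: revealed 1 new [(1,1)] -> total=17

Answer: 17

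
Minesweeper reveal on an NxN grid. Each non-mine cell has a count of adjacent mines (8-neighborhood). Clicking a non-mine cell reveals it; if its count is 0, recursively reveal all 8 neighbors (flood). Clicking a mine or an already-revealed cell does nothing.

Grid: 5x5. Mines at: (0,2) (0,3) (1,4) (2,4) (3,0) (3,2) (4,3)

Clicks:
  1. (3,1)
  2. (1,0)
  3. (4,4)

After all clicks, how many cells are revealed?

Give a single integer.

Click 1 (3,1) count=2: revealed 1 new [(3,1)] -> total=1
Click 2 (1,0) count=0: revealed 6 new [(0,0) (0,1) (1,0) (1,1) (2,0) (2,1)] -> total=7
Click 3 (4,4) count=1: revealed 1 new [(4,4)] -> total=8

Answer: 8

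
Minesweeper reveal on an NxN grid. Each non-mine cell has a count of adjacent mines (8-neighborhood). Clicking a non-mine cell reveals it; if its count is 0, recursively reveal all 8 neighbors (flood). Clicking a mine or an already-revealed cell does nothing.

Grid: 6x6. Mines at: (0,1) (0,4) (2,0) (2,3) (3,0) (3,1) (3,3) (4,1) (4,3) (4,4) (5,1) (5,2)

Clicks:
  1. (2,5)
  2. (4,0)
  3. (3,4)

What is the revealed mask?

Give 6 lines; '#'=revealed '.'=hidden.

Answer: ......
....##
....##
....##
#.....
......

Derivation:
Click 1 (2,5) count=0: revealed 6 new [(1,4) (1,5) (2,4) (2,5) (3,4) (3,5)] -> total=6
Click 2 (4,0) count=4: revealed 1 new [(4,0)] -> total=7
Click 3 (3,4) count=4: revealed 0 new [(none)] -> total=7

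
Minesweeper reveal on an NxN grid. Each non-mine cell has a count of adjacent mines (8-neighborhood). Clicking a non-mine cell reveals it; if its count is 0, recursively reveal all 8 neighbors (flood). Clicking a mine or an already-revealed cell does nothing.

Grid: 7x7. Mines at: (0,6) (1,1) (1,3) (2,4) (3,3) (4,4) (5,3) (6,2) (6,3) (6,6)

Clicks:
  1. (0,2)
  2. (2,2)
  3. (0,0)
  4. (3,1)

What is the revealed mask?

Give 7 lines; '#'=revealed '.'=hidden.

Answer: #.#....
.......
###....
###....
###....
###....
##.....

Derivation:
Click 1 (0,2) count=2: revealed 1 new [(0,2)] -> total=1
Click 2 (2,2) count=3: revealed 1 new [(2,2)] -> total=2
Click 3 (0,0) count=1: revealed 1 new [(0,0)] -> total=3
Click 4 (3,1) count=0: revealed 13 new [(2,0) (2,1) (3,0) (3,1) (3,2) (4,0) (4,1) (4,2) (5,0) (5,1) (5,2) (6,0) (6,1)] -> total=16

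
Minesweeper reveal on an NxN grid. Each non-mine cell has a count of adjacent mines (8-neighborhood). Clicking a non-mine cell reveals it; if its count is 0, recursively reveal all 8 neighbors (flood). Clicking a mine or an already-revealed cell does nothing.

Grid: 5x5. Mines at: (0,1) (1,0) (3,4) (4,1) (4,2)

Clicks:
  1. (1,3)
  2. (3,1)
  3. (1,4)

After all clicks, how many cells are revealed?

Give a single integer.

Click 1 (1,3) count=0: revealed 14 new [(0,2) (0,3) (0,4) (1,1) (1,2) (1,3) (1,4) (2,1) (2,2) (2,3) (2,4) (3,1) (3,2) (3,3)] -> total=14
Click 2 (3,1) count=2: revealed 0 new [(none)] -> total=14
Click 3 (1,4) count=0: revealed 0 new [(none)] -> total=14

Answer: 14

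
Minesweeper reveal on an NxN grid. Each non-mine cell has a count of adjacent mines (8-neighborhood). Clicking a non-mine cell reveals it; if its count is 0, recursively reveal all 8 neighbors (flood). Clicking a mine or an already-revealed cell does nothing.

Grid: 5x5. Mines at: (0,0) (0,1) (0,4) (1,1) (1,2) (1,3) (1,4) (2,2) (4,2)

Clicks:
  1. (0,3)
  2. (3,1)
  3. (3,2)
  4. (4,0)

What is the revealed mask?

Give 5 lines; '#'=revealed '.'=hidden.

Answer: ...#.
.....
##...
###..
##...

Derivation:
Click 1 (0,3) count=4: revealed 1 new [(0,3)] -> total=1
Click 2 (3,1) count=2: revealed 1 new [(3,1)] -> total=2
Click 3 (3,2) count=2: revealed 1 new [(3,2)] -> total=3
Click 4 (4,0) count=0: revealed 5 new [(2,0) (2,1) (3,0) (4,0) (4,1)] -> total=8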